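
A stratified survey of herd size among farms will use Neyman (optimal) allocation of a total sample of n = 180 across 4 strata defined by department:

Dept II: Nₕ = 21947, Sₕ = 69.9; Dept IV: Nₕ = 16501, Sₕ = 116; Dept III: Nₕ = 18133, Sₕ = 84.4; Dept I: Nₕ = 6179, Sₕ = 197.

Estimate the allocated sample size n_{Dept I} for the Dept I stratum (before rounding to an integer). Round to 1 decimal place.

Neyman allocation: nₕ = n·NₕSₕ / Σⱼ NⱼSⱼ.
Σ NⱼSⱼ = 21947·69.9 + 16501·116 + 18133·84.4 + 6179·197 = 6.1958995 × 10^6.
n_{Dept I} = 180·6179·197 / (6.1958995 × 10^6) = 35.4.

35.4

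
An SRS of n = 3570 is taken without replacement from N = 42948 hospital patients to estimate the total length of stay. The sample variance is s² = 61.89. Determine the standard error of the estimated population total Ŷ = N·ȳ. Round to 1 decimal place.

5414.7

Var(Ŷ) = N²·Var(ȳ) = N²·(1 − n/N)·s²/n.
f = 3570/42948 = 0.08312378; Var(ȳ) = 0.91687622·61.89/3570 = 0.015895089.
Var(Ŷ) = 42948² · 0.015895089 = 2.931898 × 10^7.
SE(Ŷ) = √(2.931898 × 10^7) = 5414.7.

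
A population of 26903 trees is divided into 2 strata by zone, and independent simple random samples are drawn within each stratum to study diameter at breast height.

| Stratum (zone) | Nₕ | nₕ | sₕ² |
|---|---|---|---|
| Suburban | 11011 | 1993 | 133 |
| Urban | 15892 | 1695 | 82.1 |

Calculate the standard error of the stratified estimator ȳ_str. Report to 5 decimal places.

Var(ȳ_str) = Σₕ Wₕ²(1 − fₕ)sₕ²/nₕ with Wₕ = Nₕ/N, N = 26903.
Suburban: Wₕ = 0.40928521; term = 0.40928521²·(1 − 0.18100082)·133/1993 = 0.0091554546.
Urban: Wₕ = 0.59071479; term = 0.59071479²·(1 − 0.10665744)·82.1/1695 = 0.015098965.
Sum = 0.02425442.
SE = √(0.02425442) = 0.15574.

0.15574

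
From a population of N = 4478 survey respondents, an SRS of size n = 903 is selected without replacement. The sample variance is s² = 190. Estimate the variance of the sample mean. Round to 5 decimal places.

Under SRS without replacement, Var(ȳ) = (1 − f)·s²/n with f = n/N = 903/4478 = 0.20165252.
Var(ȳ) = (1 − 0.20165252)·190/903 = 0.79834748·0.21040975 = 0.16798009.

0.16798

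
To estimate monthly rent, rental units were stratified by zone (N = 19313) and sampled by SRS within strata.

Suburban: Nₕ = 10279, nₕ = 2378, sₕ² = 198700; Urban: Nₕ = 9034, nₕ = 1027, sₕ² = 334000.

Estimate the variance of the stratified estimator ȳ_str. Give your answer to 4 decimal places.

Var(ȳ_str) = Σₕ Wₕ²(1 − fₕ)sₕ²/nₕ with Wₕ = Nₕ/N, N = 19313.
Suburban: Wₕ = 0.53223218; term = 0.53223218²·(1 − 0.23134546)·198700/2378 = 18.193634.
Urban: Wₕ = 0.46776782; term = 0.46776782²·(1 − 0.11368165)·334000/1027 = 63.070527.
Sum = 81.264161.

81.2642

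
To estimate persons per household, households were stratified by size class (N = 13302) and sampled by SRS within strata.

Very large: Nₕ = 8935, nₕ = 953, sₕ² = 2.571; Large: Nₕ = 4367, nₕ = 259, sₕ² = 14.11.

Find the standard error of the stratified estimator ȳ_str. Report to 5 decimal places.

0.08131

Var(ȳ_str) = Σₕ Wₕ²(1 − fₕ)sₕ²/nₕ with Wₕ = Nₕ/N, N = 13302.
Very large: Wₕ = 0.67170350; term = 0.67170350²·(1 − 0.10665921)·2.571/953 = 0.0010873806.
Large: Wₕ = 0.32829650; term = 0.32829650²·(1 − 0.05930845)·14.11/259 = 0.0055234063.
Sum = 0.0066107869.
SE = √(0.0066107869) = 0.08131.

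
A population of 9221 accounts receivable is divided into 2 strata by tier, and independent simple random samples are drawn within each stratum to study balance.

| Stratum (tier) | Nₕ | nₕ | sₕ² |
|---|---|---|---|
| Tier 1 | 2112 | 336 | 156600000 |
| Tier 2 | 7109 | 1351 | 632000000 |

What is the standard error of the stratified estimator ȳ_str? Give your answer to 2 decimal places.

Var(ȳ_str) = Σₕ Wₕ²(1 − fₕ)sₕ²/nₕ with Wₕ = Nₕ/N, N = 9221.
Tier 1: Wₕ = 0.22904240; term = 0.22904240²·(1 − 0.15909091)·156600000/336 = 20560.483.
Tier 2: Wₕ = 0.77095760; term = 0.77095760²·(1 − 0.19004079)·632000000/1351 = 225209.06.
Sum = 245769.54.
SE = √(245769.54) = 495.75.

495.75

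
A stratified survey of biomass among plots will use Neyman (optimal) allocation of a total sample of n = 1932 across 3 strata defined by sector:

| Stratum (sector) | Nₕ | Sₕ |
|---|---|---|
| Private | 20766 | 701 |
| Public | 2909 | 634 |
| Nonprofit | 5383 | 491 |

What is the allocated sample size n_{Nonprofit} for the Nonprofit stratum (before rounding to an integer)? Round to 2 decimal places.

268.13

Neyman allocation: nₕ = n·NₕSₕ / Σⱼ NⱼSⱼ.
Σ NⱼSⱼ = 20766·701 + 2909·634 + 5383·491 = 1.9044325 × 10^7.
n_{Nonprofit} = 1932·5383·491 / (1.9044325 × 10^7) = 268.13.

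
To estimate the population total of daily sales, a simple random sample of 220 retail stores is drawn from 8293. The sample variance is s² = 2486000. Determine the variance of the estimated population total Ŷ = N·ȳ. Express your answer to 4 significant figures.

7.565 × 10^11

Var(Ŷ) = N²·Var(ȳ) = N²·(1 − n/N)·s²/n.
f = 220/8293 = 0.02652840; Var(ȳ) = 0.97347160·2486000/220 = 11000.229.
Var(Ŷ) = 8293² · 11000.229 = 7.5652809 × 10^11.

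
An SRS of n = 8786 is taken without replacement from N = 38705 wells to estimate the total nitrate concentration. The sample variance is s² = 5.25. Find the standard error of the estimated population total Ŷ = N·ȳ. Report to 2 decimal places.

Var(Ŷ) = N²·Var(ȳ) = N²·(1 − n/N)·s²/n.
f = 8786/38705 = 0.22699910; Var(ȳ) = 0.77300090·5.25/8786 = 4.6190015 × 10^-4.
Var(Ŷ) = 38705² · (4.6190015 × 10^-4) = 691962.
SE(Ŷ) = √(691962) = 831.84.

831.84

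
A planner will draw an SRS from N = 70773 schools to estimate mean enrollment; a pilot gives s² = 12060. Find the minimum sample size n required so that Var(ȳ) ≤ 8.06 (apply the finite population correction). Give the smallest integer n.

Without fpc, n₀ = s²/D = 12060/8.06 = 1496.2779.
With fpc, (1 − n/N)·s²/n ≤ D requires n ≥ n₀/(1 + n₀/N) = 1496.2779/(1 + 1496.2779/70773) = 1465.2987.
Rounding up, n = 1466.

1466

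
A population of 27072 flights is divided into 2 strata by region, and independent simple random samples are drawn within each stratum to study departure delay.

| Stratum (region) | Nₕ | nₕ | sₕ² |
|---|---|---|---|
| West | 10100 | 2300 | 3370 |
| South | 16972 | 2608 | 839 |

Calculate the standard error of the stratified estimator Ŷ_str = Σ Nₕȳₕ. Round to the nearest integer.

Var(Ŷ_str) = Σₕ Nₕ²(1 − fₕ)sₕ²/nₕ.
West: 10100²·(1 − 2300/10100)·3370/2300 = 1.1542983 × 10^8.
South: 16972²·(1 − 2608/16972)·839/2608 = 7.8426493 × 10^7.
Sum = 1.9385632 × 10^8.
SE = √(1.9385632 × 10^8) = 13923.

13923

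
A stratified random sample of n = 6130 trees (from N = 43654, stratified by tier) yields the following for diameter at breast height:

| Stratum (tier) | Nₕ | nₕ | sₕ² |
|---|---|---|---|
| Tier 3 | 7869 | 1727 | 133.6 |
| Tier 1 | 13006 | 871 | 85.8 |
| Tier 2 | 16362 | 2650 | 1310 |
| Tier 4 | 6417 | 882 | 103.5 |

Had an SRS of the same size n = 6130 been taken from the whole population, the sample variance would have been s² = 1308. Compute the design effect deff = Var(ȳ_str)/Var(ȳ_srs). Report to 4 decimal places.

0.3844

Var(ȳ_str) = Σ Wₕ²(1−fₕ)sₕ²/nₕ with Wₕ = Nₕ/43654:
  Tier 3: (7869/43654)²·(1−1727/7869)·133.6/1727 = 0.0019619837
  Tier 1: (13006/43654)²·(1−871/13006)·85.8/871 = 0.0081583921
  Tier 2: (16362/43654)²·(1−2650/16362)·1310/2650 = 0.058198867
  Tier 4: (6417/43654)²·(1−882/6417)·103.5/882 = 0.0021871237
  → Var(ȳ_str) = 0.070506367.
Var(ȳ_srs) = (1 − 6130/43654)·1308/6130 = 0.18341395.
deff = 0.070506367 / 0.18341395 = 0.3844.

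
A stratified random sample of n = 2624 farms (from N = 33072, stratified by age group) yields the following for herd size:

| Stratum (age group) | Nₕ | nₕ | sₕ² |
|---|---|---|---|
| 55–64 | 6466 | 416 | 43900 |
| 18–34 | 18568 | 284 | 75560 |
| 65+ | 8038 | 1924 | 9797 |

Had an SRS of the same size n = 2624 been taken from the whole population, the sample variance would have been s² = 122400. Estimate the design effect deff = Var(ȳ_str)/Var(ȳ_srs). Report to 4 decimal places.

2.0162

Var(ȳ_str) = Σ Wₕ²(1−fₕ)sₕ²/nₕ with Wₕ = Nₕ/33072:
  55–64: (6466/33072)²·(1−416/6466)·43900/416 = 3.7743428
  18–34: (18568/33072)²·(1−284/18568)·75560/284 = 82.582691
  65+: (8038/33072)²·(1−1924/8038)·9797/1924 = 0.22879185
  → Var(ȳ_str) = 86.585826.
Var(ȳ_srs) = (1 − 2624/33072)·122400/2624 = 42.945325.
deff = 86.585826 / 42.945325 = 2.0162.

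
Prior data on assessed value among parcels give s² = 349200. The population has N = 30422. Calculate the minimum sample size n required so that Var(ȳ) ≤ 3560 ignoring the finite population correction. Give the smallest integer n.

99

Without fpc, n₀ = s²/D = 349200/3560 = 98.0899.
Rounding up, n = 99.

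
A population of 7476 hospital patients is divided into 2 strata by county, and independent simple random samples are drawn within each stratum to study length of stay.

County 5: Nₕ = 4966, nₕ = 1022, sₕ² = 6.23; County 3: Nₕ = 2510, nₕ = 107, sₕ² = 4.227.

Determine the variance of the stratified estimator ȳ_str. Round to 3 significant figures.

Var(ȳ_str) = Σₕ Wₕ²(1 − fₕ)sₕ²/nₕ with Wₕ = Nₕ/N, N = 7476.
County 5: Wₕ = 0.66425896; term = 0.66425896²·(1 − 0.20579944)·6.23/1022 = 0.0021362014.
County 3: Wₕ = 0.33574104; term = 0.33574104²·(1 − 0.04262948)·4.227/107 = 0.0042632164.
Sum = 0.0063994178.

0.00640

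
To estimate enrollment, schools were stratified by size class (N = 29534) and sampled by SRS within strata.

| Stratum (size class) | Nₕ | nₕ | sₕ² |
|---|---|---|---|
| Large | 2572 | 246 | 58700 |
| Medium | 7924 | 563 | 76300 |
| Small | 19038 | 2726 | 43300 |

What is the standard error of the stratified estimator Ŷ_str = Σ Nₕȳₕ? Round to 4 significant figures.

Var(Ŷ_str) = Σₕ Nₕ²(1 − fₕ)sₕ²/nₕ.
Large: 2572²·(1 − 246/2572)·58700/246 = 1.4275248 × 10^9.
Medium: 7924²·(1 − 563/7924)·76300/563 = 7.9049191 × 10^9.
Small: 19038²·(1 − 2726/19038)·43300/2726 = 4.9327668 × 10^9.
Sum = 1.4265211 × 10^10.
SE = √(1.4265211 × 10^10) = 119400.

119400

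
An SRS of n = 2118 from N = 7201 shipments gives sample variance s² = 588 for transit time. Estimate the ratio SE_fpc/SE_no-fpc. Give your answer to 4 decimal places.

0.8402

f = n/N = 2118/7201 = 0.29412582.
SE_no-fpc = √(s²/n) = 0.52689695; SE_fpc = √((1−f)s²/n) = 0.44267942.
Ratio = √(1−f) = 0.84016319.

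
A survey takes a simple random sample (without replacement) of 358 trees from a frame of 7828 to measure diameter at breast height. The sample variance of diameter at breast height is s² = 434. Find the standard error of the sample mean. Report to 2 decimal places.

1.08

Under SRS without replacement, Var(ȳ) = (1 − f)·s²/n with f = n/N = 358/7828 = 0.04573327.
Var(ȳ) = (1 − 0.04573327)·434/358 = 0.95426673·1.2122905 = 1.1568485.
SE(ȳ) = √(1.1568485) = 1.08.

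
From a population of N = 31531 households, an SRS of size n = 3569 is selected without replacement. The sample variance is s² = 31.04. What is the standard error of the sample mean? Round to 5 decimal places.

Under SRS without replacement, Var(ȳ) = (1 − f)·s²/n with f = n/N = 3569/31531 = 0.11319019.
Var(ȳ) = (1 − 0.11319019)·31.04/3569 = 0.88680981·0.008697114 = 0.007712686.
SE(ȳ) = √(0.007712686) = 0.08782.

0.08782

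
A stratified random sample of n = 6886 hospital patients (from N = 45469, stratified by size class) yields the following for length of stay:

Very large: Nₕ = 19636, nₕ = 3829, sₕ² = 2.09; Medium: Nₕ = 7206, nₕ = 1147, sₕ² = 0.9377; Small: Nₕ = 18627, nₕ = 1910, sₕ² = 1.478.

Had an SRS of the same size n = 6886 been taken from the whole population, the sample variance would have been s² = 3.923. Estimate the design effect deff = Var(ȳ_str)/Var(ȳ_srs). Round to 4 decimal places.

0.4463

Var(ȳ_str) = Σ Wₕ²(1−fₕ)sₕ²/nₕ with Wₕ = Nₕ/45469:
  Very large: (19636/45469)²·(1−3829/19636)·2.09/3829 = 8.1946912 × 10^-5
  Medium: (7206/45469)²·(1−1147/7206)·0.9377/1147 = 1.7264933 × 10^-5
  Small: (18627/45469)²·(1−1910/18627)·1.478/1910 = 1.165498 × 10^-4
  → Var(ȳ_str) = 2.1576165 × 10^-4.
Var(ȳ_srs) = (1 − 6886/45469)·3.923/6886 = 4.8342809 × 10^-4.
deff = (2.1576165 × 10^-4) / (4.8342809 × 10^-4) = 0.4463.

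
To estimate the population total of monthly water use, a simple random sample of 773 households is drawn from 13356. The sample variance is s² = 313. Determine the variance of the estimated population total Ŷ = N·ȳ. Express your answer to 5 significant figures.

6.8050 × 10^7

Var(Ŷ) = N²·Var(ȳ) = N²·(1 − n/N)·s²/n.
f = 773/13356 = 0.05787661; Var(ȳ) = 0.94212339·313/773 = 0.38148075.
Var(Ŷ) = 13356² · 0.38148075 = 6.804958 × 10^7.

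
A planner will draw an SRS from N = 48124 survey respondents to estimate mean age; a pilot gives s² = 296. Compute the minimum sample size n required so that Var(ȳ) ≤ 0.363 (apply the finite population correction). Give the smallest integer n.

Without fpc, n₀ = s²/D = 296/0.363 = 815.4270.
With fpc, (1 − n/N)·s²/n ≤ D requires n ≥ n₀/(1 + n₀/N) = 815.4270/(1 + 815.4270/48124) = 801.8404.
Rounding up, n = 802.

802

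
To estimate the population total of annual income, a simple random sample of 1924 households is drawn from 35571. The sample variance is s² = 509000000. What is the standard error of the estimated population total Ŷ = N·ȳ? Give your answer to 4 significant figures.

1.779 × 10^7

Var(Ŷ) = N²·Var(ȳ) = N²·(1 − n/N)·s²/n.
f = 1924/35571 = 0.05408901; Var(ȳ) = 0.94591099·509000000/1924 = 250243.61.
Var(Ŷ) = 35571² · 250243.61 = 3.1663225 × 10^14.
SE(Ŷ) = √(3.1663225 × 10^14) = 1.779 × 10^7.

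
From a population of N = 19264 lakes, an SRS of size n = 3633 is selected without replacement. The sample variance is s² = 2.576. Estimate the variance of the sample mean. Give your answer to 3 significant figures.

5.75 × 10^-4

Under SRS without replacement, Var(ȳ) = (1 − f)·s²/n with f = n/N = 3633/19264 = 0.18859012.
Var(ȳ) = (1 − 0.18859012)·2.576/3633 = 0.81140988·7.0905588 × 10^-4 = 5.7533495 × 10^-4.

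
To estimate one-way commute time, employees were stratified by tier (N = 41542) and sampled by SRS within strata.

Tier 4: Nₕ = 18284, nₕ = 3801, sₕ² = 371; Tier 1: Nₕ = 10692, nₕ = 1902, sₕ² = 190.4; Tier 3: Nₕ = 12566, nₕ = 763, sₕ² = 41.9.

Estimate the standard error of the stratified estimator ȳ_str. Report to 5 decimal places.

Var(ȳ_str) = Σₕ Wₕ²(1 − fₕ)sₕ²/nₕ with Wₕ = Nₕ/N, N = 41542.
Tier 4: Wₕ = 0.44013288; term = 0.44013288²·(1 − 0.20788668)·371/3801 = 0.014977212.
Tier 1: Wₕ = 0.25737808; term = 0.25737808²·(1 − 0.17789001)·190.4/1902 = 0.0054516687.
Tier 3: Wₕ = 0.30248905; term = 0.30248905²·(1 − 0.06071940)·41.9/763 = 0.0047195886.
Sum = 0.025148469.
SE = √(0.025148469) = 0.15858.

0.15858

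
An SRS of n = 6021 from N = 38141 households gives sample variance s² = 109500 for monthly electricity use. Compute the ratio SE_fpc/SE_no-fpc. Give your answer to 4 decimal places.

0.9177

f = n/N = 6021/38141 = 0.15786162.
SE_no-fpc = √(s²/n) = 4.2645454; SE_fpc = √((1−f)s²/n) = 3.9134922.
Ratio = √(1−f) = 0.91768098.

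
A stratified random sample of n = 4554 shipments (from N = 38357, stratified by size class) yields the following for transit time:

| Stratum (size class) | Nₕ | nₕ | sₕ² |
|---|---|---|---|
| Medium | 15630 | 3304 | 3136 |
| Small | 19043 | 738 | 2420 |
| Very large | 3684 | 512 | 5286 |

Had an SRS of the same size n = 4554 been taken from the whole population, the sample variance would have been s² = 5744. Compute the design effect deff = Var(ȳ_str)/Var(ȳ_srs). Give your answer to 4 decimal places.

Var(ȳ_str) = Σ Wₕ²(1−fₕ)sₕ²/nₕ with Wₕ = Nₕ/38357:
  Medium: (15630/38357)²·(1−3304/15630)·3136/3304 = 0.12428763
  Small: (19043/38357)²·(1−738/19043)·2420/738 = 0.77691738
  Very large: (3684/38357)²·(1−512/3684)·5286/512 = 0.082001299
  → Var(ȳ_str) = 0.98320631.
Var(ȳ_srs) = (1 − 4554/38357)·5744/4554 = 1.1115577.
deff = 0.98320631 / 1.1115577 = 0.8845.

0.8845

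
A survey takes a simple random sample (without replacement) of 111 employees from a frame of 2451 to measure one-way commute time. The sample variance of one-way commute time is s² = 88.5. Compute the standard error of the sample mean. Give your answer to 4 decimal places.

Under SRS without replacement, Var(ȳ) = (1 − f)·s²/n with f = n/N = 111/2451 = 0.04528764.
Var(ȳ) = (1 − 0.04528764)·88.5/111 = 0.95471236·0.7972973 = 0.76118959.
SE(ȳ) = √(0.76118959) = 0.8725.

0.8725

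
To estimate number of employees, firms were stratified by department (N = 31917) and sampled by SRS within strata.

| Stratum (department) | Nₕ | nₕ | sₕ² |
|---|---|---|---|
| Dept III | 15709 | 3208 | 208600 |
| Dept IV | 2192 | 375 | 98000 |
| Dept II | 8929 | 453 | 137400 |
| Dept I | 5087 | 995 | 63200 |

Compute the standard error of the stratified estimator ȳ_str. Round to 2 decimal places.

Var(ȳ_str) = Σₕ Wₕ²(1 − fₕ)sₕ²/nₕ with Wₕ = Nₕ/N, N = 31917.
Dept III: Wₕ = 0.49218285; term = 0.49218285²·(1 − 0.20421414)·208600/3208 = 12.535138.
Dept IV: Wₕ = 0.06867813; term = 0.06867813²·(1 − 0.17107664)·98000/375 = 1.0217536.
Dept II: Wₕ = 0.27975687; term = 0.27975687²·(1 − 0.05073356)·137400/453 = 22.533994.
Dept I: Wₕ = 0.15938215; term = 0.15938215²·(1 − 0.19559662)·63200/995 = 1.2979179.
Sum = 37.388804.
SE = √(37.388804) = 6.11.

6.11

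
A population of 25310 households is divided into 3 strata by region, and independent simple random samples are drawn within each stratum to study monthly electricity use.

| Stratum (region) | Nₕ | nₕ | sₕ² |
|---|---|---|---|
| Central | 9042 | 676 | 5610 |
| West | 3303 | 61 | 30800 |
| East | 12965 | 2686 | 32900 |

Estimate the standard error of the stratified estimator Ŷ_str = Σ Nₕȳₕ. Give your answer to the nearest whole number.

Var(Ŷ_str) = Σₕ Nₕ²(1 − fₕ)sₕ²/nₕ.
Central: 9042²·(1 − 676/9042)·5610/676 = 6.2776707 × 10^8.
West: 3303²·(1 − 61/3303)·30800/61 = 5.4068269 × 10^9.
East: 12965²·(1 − 2686/12965)·32900/2686 = 1.63235 × 10^9.
Sum = 7.666944 × 10^9.
SE = √(7.666944 × 10^9) = 87561.

87561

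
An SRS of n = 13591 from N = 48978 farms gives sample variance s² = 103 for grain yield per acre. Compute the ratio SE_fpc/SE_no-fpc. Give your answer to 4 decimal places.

f = n/N = 13591/48978 = 0.27749194.
SE_no-fpc = √(s²/n) = 0.087054837; SE_fpc = √((1−f)s²/n) = 0.073997024.
Ratio = √(1−f) = 0.85000474.

0.8500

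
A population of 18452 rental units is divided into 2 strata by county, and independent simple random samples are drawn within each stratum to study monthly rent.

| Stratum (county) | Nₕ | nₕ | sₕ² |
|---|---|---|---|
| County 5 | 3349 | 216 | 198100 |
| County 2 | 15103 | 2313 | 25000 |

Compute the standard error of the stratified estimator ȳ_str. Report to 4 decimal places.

Var(ȳ_str) = Σₕ Wₕ²(1 − fₕ)sₕ²/nₕ with Wₕ = Nₕ/N, N = 18452.
County 5: Wₕ = 0.18149794; term = 0.18149794²·(1 − 0.06449686)·198100/216 = 28.263073.
County 2: Wₕ = 0.81850206; term = 0.81850206²·(1 − 0.15314838)·25000/2313 = 6.1321286.
Sum = 34.395202.
SE = √(34.395202) = 5.8647.

5.8647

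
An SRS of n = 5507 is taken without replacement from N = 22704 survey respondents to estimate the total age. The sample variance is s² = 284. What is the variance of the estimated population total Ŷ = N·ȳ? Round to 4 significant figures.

2.014 × 10^7

Var(Ŷ) = N²·Var(ȳ) = N²·(1 − n/N)·s²/n.
f = 5507/22704 = 0.24255638; Var(ȳ) = 0.75744362·284/5507 = 0.039061919.
Var(Ŷ) = 22704² · 0.039061919 = 2.0135311 × 10^7.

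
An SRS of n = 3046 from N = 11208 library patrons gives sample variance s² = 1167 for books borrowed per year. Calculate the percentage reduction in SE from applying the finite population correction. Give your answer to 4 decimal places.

f = n/N = 3046/11208 = 0.27177016.
SE_no-fpc = √(s²/n) = 0.61897125; SE_fpc = √((1−f)s²/n) = 0.52820768.
Ratio = √(1−f) = 0.85336384. Reduction = 100·(1 − 0.85336384) = 14.6636%.

14.6636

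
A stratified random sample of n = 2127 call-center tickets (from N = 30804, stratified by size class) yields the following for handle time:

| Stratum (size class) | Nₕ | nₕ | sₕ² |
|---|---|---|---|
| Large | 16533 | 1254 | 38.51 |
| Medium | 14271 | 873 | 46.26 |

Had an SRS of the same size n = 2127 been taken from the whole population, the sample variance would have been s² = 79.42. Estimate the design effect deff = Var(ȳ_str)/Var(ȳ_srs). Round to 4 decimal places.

0.5424

Var(ȳ_str) = Σ Wₕ²(1−fₕ)sₕ²/nₕ with Wₕ = Nₕ/30804:
  Large: (16533/30804)²·(1−1254/16533)·38.51/1254 = 0.0081753876
  Medium: (14271/30804)²·(1−873/14271)·46.26/873 = 0.010677548
  → Var(ȳ_str) = 0.018852936.
Var(ȳ_srs) = (1 − 2127/30804)·79.42/2127 = 0.034760738.
deff = 0.018852936 / 0.034760738 = 0.5424.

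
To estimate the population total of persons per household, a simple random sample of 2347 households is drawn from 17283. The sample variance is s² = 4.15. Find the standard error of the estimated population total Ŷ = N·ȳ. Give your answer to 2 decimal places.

675.61

Var(Ŷ) = N²·Var(ȳ) = N²·(1 − n/N)·s²/n.
f = 2347/17283 = 0.13579818; Var(ȳ) = 0.86420182·4.15/2347 = 0.0015280944.
Var(Ŷ) = 17283² · 0.0015280944 = 456444.99.
SE(Ŷ) = √(456444.99) = 675.61.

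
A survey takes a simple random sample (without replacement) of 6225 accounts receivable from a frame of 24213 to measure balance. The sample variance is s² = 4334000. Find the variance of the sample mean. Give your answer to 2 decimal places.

517.23

Under SRS without replacement, Var(ȳ) = (1 − f)·s²/n with f = n/N = 6225/24213 = 0.25709330.
Var(ȳ) = (1 − 0.25709330)·4334000/6225 = 0.74290670·696.2249 = 517.23014.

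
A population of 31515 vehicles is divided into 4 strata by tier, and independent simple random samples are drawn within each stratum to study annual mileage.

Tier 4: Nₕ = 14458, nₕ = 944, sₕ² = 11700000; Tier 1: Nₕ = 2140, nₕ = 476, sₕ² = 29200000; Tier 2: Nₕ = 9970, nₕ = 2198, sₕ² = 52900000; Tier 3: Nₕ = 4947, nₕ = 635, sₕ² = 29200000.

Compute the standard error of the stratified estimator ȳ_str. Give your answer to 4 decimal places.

74.3200

Var(ȳ_str) = Σₕ Wₕ²(1 − fₕ)sₕ²/nₕ with Wₕ = Nₕ/N, N = 31515.
Tier 4: Wₕ = 0.45876567; term = 0.45876567²·(1 − 0.06529257)·11700000/944 = 2438.2115.
Tier 1: Wₕ = 0.06790417; term = 0.06790417²·(1 − 0.22242991)·29200000/476 = 219.9421.
Tier 2: Wₕ = 0.31635729; term = 0.31635729²·(1 − 0.22046138)·52900000/2198 = 1877.6788.
Tier 3: Wₕ = 0.15697287; term = 0.15697287²·(1 − 0.12836062)·29200000/635 = 987.63203.
Sum = 5523.4644.
SE = √(5523.4644) = 74.3200.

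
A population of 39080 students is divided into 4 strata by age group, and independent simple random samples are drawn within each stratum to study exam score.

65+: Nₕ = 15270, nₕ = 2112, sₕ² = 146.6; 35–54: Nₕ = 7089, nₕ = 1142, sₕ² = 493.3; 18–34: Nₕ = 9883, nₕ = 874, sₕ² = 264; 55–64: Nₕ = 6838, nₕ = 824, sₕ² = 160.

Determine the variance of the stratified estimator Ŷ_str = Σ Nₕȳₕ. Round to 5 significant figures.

6.7037 × 10^7

Var(Ŷ_str) = Σₕ Nₕ²(1 − fₕ)sₕ²/nₕ.
65+: 15270²·(1 − 2112/15270)·146.6/2112 = 1.394662 × 10^7.
35–54: 7089²·(1 − 1142/7089)·493.3/1142 = 1.8210754 × 10^7.
18–34: 9883²·(1 − 874/9883)·264/874 = 2.6894153 × 10^7.
55–64: 6838²·(1 − 824/6838)·160/824 = 7.9851907 × 10^6.
Sum = 6.7036718 × 10^7.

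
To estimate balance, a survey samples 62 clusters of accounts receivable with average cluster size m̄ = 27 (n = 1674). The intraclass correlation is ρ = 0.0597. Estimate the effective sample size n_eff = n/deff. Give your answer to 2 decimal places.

deff = 1 + (27 − 1)·0.0597 = 1 + 1.5522 = 2.5522.
n_eff = 1674 / 2.5522 = 655.90.

655.90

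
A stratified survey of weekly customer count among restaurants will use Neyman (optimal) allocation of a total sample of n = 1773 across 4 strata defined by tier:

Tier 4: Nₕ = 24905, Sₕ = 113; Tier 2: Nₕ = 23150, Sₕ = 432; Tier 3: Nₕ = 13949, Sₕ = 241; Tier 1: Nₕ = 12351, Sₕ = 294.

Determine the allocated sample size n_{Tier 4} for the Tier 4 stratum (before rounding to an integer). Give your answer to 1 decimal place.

Neyman allocation: nₕ = n·NₕSₕ / Σⱼ NⱼSⱼ.
Σ NⱼSⱼ = 24905·113 + 23150·432 + 13949·241 + 12351·294 = 1.9807968 × 10^7.
n_{Tier 4} = 1773·24905·113 / (1.9807968 × 10^7) = 251.9.

251.9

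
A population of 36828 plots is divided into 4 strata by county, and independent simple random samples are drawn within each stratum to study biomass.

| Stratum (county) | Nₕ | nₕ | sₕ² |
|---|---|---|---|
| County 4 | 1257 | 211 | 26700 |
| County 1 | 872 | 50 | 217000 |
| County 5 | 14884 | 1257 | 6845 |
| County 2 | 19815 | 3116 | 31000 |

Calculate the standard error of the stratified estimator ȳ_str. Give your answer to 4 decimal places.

Var(ȳ_str) = Σₕ Wₕ²(1 − fₕ)sₕ²/nₕ with Wₕ = Nₕ/N, N = 36828.
County 4: Wₕ = 0.03413164; term = 0.03413164²·(1 − 0.16785998)·26700/211 = 0.12267032.
County 1: Wₕ = 0.02367764; term = 0.02367764²·(1 − 0.05733945)·217000/50 = 2.2936216.
County 5: Wₕ = 0.40414902; term = 0.40414902²·(1 − 0.08445310)·6845/1257 = 0.8143326.
County 2: Wₕ = 0.53804171; term = 0.53804171²·(1 − 0.15725461)·31000/3116 = 2.4271271.
Sum = 5.6577516.
SE = √(5.6577516) = 2.3786.

2.3786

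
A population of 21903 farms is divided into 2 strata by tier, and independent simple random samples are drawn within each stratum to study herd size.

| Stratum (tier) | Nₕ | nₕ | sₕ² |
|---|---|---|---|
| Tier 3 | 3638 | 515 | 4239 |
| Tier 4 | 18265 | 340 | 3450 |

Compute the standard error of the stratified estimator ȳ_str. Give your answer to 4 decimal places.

2.6683

Var(ȳ_str) = Σₕ Wₕ²(1 − fₕ)sₕ²/nₕ with Wₕ = Nₕ/N, N = 21903.
Tier 3: Wₕ = 0.16609597; term = 0.16609597²·(1 − 0.14156130)·4239/515 = 0.19493223.
Tier 4: Wₕ = 0.83390403; term = 0.83390403²·(1 − 0.01861484)·3450/340 = 6.924873.
Sum = 7.1198052.
SE = √(7.1198052) = 2.6683.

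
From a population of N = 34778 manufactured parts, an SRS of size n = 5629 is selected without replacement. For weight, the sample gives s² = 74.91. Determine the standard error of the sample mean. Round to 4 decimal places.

0.1056

Under SRS without replacement, Var(ȳ) = (1 − f)·s²/n with f = n/N = 5629/34778 = 0.16185520.
Var(ȳ) = (1 − 0.16185520)·74.91/5629 = 0.83814480·0.01330787 = 0.011153922.
SE(ȳ) = √(0.011153922) = 0.1056.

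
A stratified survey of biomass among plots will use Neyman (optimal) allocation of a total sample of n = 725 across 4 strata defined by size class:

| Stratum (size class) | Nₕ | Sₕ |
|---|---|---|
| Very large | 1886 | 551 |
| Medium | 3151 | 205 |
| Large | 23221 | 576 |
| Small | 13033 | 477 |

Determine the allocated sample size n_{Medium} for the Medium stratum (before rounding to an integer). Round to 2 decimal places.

22.01

Neyman allocation: nₕ = n·NₕSₕ / Σⱼ NⱼSⱼ.
Σ NⱼSⱼ = 1886·551 + 3151·205 + 23221·576 + 13033·477 = 2.1277178 × 10^7.
n_{Medium} = 725·3151·205 / (2.1277178 × 10^7) = 22.01.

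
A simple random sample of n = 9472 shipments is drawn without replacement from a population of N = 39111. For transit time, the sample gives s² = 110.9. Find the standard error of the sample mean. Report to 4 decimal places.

Under SRS without replacement, Var(ȳ) = (1 − f)·s²/n with f = n/N = 9472/39111 = 0.24218251.
Var(ȳ) = (1 − 0.24218251)·110.9/9472 = 0.75781749·0.011708193 = 0.0088726731.
SE(ȳ) = √(0.0088726731) = 0.0942.

0.0942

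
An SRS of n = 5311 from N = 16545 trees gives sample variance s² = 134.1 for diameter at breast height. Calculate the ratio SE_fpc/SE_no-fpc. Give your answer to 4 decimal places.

0.8240

f = n/N = 5311/16545 = 0.32100332.
SE_no-fpc = √(s²/n) = 0.15890086; SE_fpc = √((1−f)s²/n) = 0.1309363.
Ratio = √(1−f) = 0.82401255.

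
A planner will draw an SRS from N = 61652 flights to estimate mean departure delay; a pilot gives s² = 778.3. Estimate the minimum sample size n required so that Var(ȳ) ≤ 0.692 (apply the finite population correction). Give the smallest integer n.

1105

Without fpc, n₀ = s²/D = 778.3/0.692 = 1124.7110.
With fpc, (1 − n/N)·s²/n ≤ D requires n ≥ n₀/(1 + n₀/N) = 1124.7110/(1 + 1124.7110/61652) = 1104.5606.
Rounding up, n = 1105.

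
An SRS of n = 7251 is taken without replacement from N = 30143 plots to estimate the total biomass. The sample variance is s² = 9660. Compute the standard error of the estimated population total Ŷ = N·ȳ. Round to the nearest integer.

30320

Var(Ŷ) = N²·Var(ȳ) = N²·(1 − n/N)·s²/n.
f = 7251/30143 = 0.24055336; Var(ȳ) = 0.75944664·9660/7251 = 1.0117576.
Var(Ŷ) = 30143² · 1.0117576 = 9.1928341 × 10^8.
SE(Ŷ) = √(9.1928341 × 10^8) = 30320.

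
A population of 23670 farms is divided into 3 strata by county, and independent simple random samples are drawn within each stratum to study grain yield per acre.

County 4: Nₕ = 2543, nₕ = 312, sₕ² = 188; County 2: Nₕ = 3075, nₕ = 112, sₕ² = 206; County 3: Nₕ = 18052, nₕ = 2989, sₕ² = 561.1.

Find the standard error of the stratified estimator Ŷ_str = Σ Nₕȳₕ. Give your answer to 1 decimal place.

Var(Ŷ_str) = Σₕ Nₕ²(1 − fₕ)sₕ²/nₕ.
County 4: 2543²·(1 − 312/2543)·188/312 = 3.4186071 × 10^6.
County 2: 3075²·(1 − 112/3075)·206/112 = 1.6758146 × 10^7.
County 3: 18052²·(1 − 2989/18052)·561.1/2989 = 5.1044759 × 10^7.
Sum = 7.1221512 × 10^7.
SE = √(7.1221512 × 10^7) = 8439.3.

8439.3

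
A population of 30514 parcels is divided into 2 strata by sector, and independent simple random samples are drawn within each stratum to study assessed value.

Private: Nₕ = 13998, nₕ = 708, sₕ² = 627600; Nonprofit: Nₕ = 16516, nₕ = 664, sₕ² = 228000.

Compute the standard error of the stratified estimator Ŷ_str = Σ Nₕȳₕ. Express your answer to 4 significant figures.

504800

Var(Ŷ_str) = Σₕ Nₕ²(1 − fₕ)sₕ²/nₕ.
Private: 13998²·(1 − 708/13998)·627600/708 = 1.6490759 × 10^11.
Nonprofit: 16516²·(1 − 664/16516)·228000/664 = 8.9899175 × 10^10.
Sum = 2.5480677 × 10^11.
SE = √(2.5480677 × 10^11) = 504800.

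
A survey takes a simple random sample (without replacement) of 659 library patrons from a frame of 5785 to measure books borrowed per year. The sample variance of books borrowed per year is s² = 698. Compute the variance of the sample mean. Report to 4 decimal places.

Under SRS without replacement, Var(ȳ) = (1 − f)·s²/n with f = n/N = 659/5785 = 0.11391530.
Var(ȳ) = (1 − 0.11391530)·698/659 = 0.88608470·1.0591806 = 0.93852371.

0.9385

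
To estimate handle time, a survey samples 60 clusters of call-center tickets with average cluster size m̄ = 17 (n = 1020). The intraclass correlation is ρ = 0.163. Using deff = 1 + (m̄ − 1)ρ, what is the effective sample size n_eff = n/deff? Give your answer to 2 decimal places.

282.71

deff = 1 + (17 − 1)·0.163 = 1 + 2.608 = 3.608.
n_eff = 1020 / 3.608 = 282.71.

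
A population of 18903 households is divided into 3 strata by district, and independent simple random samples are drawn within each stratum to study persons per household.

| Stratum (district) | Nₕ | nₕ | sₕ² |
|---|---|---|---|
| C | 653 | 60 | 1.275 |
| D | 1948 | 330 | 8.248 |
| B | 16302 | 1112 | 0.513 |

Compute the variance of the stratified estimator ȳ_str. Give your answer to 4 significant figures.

5.632 × 10^-4

Var(ȳ_str) = Σₕ Wₕ²(1 − fₕ)sₕ²/nₕ with Wₕ = Nₕ/N, N = 18903.
C: Wₕ = 0.03454478; term = 0.03454478²·(1 − 0.09188361)·1.275/60 = 2.3028484 × 10^-5.
D: Wₕ = 0.10305243; term = 0.10305243²·(1 − 0.16940452)·8.248/330 = 2.2046554 × 10^-4.
B: Wₕ = 0.86240279; term = 0.86240279²·(1 − 0.06821249)·0.513/1112 = 3.1970525 × 10^-4.
Sum = 5.6319927 × 10^-4.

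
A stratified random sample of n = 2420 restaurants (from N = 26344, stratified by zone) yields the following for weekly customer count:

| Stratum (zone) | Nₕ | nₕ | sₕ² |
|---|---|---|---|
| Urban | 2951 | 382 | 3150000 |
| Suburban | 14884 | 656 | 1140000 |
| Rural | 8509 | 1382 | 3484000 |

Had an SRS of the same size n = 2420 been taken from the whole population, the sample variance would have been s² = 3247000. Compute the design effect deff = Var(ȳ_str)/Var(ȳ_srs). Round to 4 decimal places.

Var(ȳ_str) = Σ Wₕ²(1−fₕ)sₕ²/nₕ with Wₕ = Nₕ/26344:
  Urban: (2951/26344)²·(1−382/2951)·3150000/382 = 90.077655
  Suburban: (14884/26344)²·(1−656/14884)·1140000/656 = 530.27493
  Rural: (8509/26344)²·(1−1382/8509)·3484000/1382 = 220.28856
  → Var(ȳ_str) = 840.64115.
Var(ȳ_srs) = (1 − 2420/26344)·3247000/2420 = 1218.4817.
deff = 840.64115 / 1218.4817 = 0.6899.

0.6899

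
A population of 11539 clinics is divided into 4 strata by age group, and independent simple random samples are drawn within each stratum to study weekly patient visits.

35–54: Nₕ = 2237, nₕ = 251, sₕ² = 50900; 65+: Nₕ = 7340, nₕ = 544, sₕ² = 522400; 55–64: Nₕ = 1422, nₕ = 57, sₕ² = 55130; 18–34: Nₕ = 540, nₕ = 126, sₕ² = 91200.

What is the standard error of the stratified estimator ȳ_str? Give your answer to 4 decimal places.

Var(ȳ_str) = Σₕ Wₕ²(1 − fₕ)sₕ²/nₕ with Wₕ = Nₕ/N, N = 11539.
35–54: Wₕ = 0.19386429; term = 0.19386429²·(1 − 0.11220384)·50900/251 = 6.7663264.
65+: Wₕ = 0.63610365; term = 0.63610365²·(1 − 0.07411444)·522400/544 = 359.76371.
55–64: Wₕ = 0.12323425; term = 0.12323425²·(1 − 0.04008439)·55130/57 = 14.099673.
18–34: Wₕ = 0.04679782; term = 0.04679782²·(1 − 0.23333333)·91200/126 = 1.2152959.
Sum = 381.84501.
SE = √(381.84501) = 19.5409.

19.5409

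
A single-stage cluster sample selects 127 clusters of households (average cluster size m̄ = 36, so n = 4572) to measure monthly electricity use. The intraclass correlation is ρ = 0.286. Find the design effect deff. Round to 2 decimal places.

deff = 1 + (36 − 1)·0.286 = 1 + 10.01 = 11.01.

11.01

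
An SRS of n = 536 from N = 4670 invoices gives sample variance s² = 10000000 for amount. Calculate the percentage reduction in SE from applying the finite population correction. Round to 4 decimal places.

f = n/N = 536/4670 = 0.11477516.
SE_no-fpc = √(s²/n) = 136.58959; SE_fpc = √((1−f)s²/n) = 128.51221.
Ratio = √(1−f) = 0.94086388. Reduction = 100·(1 − 0.94086388) = 5.9136%.

5.9136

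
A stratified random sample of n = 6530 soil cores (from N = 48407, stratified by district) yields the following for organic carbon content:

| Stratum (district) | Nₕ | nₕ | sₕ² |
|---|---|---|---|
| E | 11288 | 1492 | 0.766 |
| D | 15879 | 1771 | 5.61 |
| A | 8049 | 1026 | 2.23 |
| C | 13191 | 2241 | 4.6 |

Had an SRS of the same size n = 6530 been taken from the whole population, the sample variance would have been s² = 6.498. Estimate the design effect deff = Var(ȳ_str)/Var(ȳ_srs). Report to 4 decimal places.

Var(ȳ_str) = Σ Wₕ²(1−fₕ)sₕ²/nₕ with Wₕ = Nₕ/48407:
  E: (11288/48407)²·(1−1492/11288)·0.766/1492 = 2.4227544 × 10^-5
  D: (15879/48407)²·(1−1771/15879)·5.61/1771 = 3.0284232 × 10^-4
  A: (8049/48407)²·(1−1026/8049)·2.23/1026 = 5.2433127 × 10^-5
  C: (13191/48407)²·(1−2241/13191)·4.6/2241 = 1.2652941 × 10^-4
  → Var(ȳ_str) = 5.060324 × 10^-4.
Var(ȳ_srs) = (1 − 6530/48407)·6.498/6530 = 8.6086276 × 10^-4.
deff = (5.060324 × 10^-4) / (8.6086276 × 10^-4) = 0.5878.

0.5878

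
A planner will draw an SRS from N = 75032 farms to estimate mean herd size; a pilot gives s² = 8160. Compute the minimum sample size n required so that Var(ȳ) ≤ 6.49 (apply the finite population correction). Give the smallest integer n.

Without fpc, n₀ = s²/D = 8160/6.49 = 1257.3190.
With fpc, (1 − n/N)·s²/n ≤ D requires n ≥ n₀/(1 + n₀/N) = 1257.3190/(1 + 1257.3190/75032) = 1236.5972.
Rounding up, n = 1237.

1237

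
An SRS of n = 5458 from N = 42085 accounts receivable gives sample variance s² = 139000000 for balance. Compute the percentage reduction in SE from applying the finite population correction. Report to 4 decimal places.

6.7096

f = n/N = 5458/42085 = 0.12968991.
SE_no-fpc = √(s²/n) = 159.58447; SE_fpc = √((1−f)s²/n) = 148.87701.
Ratio = √(1−f) = 0.93290411. Reduction = 100·(1 − 0.93290411) = 6.7096%.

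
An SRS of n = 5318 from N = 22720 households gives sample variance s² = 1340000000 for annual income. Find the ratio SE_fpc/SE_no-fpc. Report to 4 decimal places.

f = n/N = 5318/22720 = 0.23406690.
SE_no-fpc = √(s²/n) = 501.97054; SE_fpc = √((1−f)s²/n) = 439.31259.
Ratio = √(1−f) = 0.87517604.

0.8752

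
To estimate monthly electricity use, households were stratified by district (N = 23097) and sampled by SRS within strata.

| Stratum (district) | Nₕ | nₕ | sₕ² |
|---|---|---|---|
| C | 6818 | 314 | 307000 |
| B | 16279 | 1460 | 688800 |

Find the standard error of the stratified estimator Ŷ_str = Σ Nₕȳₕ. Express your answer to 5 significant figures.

Var(Ŷ_str) = Σₕ Nₕ²(1 − fₕ)sₕ²/nₕ.
C: 6818²·(1 − 314/6818)·307000/314 = 4.3355705 × 10^10.
B: 16279²·(1 − 1460/16279)·688800/1460 = 1.138117 × 10^11.
Sum = 1.5716741 × 10^11.
SE = √(1.5716741 × 10^11) = 396440.

396440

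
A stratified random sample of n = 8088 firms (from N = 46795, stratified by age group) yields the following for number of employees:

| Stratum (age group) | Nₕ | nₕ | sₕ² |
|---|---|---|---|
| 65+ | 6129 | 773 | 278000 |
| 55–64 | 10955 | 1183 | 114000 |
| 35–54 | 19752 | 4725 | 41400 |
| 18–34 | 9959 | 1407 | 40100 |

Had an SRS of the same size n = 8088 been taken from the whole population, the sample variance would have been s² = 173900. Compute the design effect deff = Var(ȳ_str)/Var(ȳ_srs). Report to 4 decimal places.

Var(ȳ_str) = Σ Wₕ²(1−fₕ)sₕ²/nₕ with Wₕ = Nₕ/46795:
  65+: (6129/46795)²·(1−773/6129)·278000/773 = 5.3913384
  55–64: (10955/46795)²·(1−1183/10955)·114000/1183 = 4.7110427
  35–54: (19752/46795)²·(1−4725/19752)·41400/4725 = 1.187635
  18–34: (9959/46795)²·(1−1407/9959)·40100/1407 = 1.1084977
  → Var(ȳ_str) = 12.398514.
Var(ȳ_srs) = (1 − 8088/46795)·173900/8088 = 17.78478.
deff = 12.398514 / 17.78478 = 0.6971.

0.6971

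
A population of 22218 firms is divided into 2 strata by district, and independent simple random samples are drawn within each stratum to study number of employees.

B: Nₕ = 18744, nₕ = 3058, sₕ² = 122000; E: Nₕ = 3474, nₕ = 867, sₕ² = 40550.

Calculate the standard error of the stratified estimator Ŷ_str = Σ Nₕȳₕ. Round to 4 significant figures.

110200

Var(Ŷ_str) = Σₕ Nₕ²(1 − fₕ)sₕ²/nₕ.
B: 18744²·(1 − 3058/18744)·122000/3058 = 1.1729968 × 10^10.
E: 3474²·(1 − 867/3474)·40550/867 = 4.2358698 × 10^8.
Sum = 1.2153555 × 10^10.
SE = √(1.2153555 × 10^10) = 110200.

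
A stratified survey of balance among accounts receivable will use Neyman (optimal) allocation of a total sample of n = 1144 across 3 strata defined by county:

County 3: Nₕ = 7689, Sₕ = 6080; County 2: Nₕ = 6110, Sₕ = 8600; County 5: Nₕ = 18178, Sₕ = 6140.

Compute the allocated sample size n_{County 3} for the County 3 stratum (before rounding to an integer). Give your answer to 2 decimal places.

253.57

Neyman allocation: nₕ = n·NₕSₕ / Σⱼ NⱼSⱼ.
Σ NⱼSⱼ = 7689·6080 + 6110·8600 + 18178·6140 = 2.1090804 × 10^8.
n_{County 3} = 1144·7689·6080 / (2.1090804 × 10^8) = 253.57.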